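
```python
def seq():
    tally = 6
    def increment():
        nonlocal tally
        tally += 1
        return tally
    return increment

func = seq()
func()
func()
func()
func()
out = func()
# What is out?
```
11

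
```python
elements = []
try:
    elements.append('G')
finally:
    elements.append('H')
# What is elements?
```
['G', 'H']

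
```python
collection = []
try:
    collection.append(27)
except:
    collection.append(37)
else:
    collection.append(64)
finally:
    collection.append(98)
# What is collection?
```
[27, 64, 98]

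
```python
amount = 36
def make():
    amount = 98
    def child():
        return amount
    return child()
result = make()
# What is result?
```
98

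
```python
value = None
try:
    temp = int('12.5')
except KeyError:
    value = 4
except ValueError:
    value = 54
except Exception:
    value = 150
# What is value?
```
54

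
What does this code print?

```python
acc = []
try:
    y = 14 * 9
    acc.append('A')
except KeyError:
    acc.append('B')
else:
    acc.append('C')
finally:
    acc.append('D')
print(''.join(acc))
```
ACD

else runs before finally when no exception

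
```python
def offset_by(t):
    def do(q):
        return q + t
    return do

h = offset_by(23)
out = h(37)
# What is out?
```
60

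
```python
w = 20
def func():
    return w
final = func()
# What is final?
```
20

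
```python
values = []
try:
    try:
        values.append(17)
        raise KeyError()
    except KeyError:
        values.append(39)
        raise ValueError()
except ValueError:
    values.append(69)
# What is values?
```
[17, 39, 69]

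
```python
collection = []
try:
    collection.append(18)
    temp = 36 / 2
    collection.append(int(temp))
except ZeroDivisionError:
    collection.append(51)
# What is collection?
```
[18, 18]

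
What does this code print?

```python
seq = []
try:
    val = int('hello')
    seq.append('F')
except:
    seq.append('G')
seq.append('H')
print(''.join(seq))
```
GH

Exception raised in try, caught by bare except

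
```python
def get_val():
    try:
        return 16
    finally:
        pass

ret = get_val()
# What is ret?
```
16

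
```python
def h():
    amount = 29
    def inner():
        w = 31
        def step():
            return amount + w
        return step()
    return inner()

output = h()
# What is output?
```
60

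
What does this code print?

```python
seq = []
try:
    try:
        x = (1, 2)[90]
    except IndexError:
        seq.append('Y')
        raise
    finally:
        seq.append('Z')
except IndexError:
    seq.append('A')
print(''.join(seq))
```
YZA

finally runs before re-raised exception propagates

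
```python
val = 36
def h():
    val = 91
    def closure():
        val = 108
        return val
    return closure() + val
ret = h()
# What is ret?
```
199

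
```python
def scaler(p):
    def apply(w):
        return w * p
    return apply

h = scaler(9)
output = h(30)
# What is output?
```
270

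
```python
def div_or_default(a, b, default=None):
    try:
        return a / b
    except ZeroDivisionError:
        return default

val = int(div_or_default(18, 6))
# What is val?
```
3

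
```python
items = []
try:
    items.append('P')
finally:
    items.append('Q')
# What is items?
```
['P', 'Q']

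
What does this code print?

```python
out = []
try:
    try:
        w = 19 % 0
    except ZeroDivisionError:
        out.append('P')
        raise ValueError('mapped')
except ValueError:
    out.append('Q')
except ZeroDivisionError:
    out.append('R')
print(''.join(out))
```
PQ

New ValueError raised, caught by outer ValueError handler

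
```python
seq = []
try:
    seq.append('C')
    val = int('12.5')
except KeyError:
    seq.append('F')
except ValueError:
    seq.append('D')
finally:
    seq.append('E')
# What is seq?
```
['C', 'D', 'E']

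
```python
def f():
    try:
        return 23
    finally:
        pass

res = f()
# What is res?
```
23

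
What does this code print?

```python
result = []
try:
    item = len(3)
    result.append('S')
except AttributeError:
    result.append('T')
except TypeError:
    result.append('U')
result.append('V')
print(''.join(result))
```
UV

TypeError is caught by its specific handler, not AttributeError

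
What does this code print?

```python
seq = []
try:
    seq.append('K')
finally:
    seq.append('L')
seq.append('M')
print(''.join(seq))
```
KLM

try/finally without except, no exception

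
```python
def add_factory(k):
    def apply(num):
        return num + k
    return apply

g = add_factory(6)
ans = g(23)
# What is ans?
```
29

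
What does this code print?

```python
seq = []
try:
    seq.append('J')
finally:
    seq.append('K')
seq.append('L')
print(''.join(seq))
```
JKL

try/finally without except, no exception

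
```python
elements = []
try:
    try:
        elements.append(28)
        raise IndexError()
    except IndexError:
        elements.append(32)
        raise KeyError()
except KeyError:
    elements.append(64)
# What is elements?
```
[28, 32, 64]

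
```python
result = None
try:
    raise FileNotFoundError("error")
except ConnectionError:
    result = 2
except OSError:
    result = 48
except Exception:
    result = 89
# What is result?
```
48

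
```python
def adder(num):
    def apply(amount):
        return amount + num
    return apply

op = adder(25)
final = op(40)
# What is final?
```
65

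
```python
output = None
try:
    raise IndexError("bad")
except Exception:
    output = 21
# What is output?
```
21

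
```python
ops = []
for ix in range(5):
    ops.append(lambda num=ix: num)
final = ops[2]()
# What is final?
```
2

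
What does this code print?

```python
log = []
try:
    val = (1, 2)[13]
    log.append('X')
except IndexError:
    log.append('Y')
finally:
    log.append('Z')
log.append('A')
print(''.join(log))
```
YZA

finally always runs, even after exception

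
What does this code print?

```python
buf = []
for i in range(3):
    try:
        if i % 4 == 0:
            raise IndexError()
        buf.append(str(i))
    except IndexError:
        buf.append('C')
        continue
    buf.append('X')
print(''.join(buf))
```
C1X2X

continue in except skips rest of loop body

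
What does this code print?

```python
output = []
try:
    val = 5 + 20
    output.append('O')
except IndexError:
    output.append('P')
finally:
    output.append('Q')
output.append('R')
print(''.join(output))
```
OQR

finally runs after normal execution too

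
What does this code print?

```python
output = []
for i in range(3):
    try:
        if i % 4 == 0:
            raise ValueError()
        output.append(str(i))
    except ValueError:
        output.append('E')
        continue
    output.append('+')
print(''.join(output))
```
E1+2+

continue in except skips rest of loop body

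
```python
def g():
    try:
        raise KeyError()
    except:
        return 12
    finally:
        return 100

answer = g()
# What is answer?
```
100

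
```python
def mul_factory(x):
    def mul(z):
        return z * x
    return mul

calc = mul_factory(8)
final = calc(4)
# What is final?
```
32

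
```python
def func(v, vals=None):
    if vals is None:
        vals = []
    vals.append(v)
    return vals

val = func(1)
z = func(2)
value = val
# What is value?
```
[1]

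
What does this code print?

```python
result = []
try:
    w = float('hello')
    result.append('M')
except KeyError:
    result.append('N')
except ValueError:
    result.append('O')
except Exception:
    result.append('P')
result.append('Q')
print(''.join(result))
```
OQ

ValueError matches before generic Exception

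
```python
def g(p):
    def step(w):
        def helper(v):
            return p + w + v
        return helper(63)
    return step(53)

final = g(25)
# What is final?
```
141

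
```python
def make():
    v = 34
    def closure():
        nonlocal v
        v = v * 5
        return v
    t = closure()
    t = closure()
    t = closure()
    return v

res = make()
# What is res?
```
4250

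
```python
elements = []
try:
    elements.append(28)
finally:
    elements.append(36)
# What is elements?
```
[28, 36]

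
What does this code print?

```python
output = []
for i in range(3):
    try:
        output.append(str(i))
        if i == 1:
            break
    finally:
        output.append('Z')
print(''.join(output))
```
0Z1Z

finally runs even when breaking out of loop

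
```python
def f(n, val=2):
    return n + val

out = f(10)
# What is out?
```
12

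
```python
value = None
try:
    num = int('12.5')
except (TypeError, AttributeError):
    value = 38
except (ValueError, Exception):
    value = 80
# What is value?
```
80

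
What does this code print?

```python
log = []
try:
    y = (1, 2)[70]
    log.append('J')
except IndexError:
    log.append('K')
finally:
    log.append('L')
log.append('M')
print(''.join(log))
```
KLM

finally always runs, even after exception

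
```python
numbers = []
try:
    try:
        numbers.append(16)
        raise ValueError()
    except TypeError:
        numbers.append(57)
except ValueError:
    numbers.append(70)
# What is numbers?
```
[16, 70]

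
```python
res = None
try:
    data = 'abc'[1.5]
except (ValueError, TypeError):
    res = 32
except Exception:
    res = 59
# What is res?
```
32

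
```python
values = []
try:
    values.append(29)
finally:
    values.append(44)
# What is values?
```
[29, 44]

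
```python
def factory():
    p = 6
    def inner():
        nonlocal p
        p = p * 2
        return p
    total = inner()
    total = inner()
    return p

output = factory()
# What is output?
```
24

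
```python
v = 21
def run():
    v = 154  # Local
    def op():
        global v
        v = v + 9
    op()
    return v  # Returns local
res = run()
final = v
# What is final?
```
30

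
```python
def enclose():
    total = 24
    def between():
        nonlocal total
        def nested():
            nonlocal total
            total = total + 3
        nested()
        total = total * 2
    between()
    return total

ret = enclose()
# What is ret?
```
54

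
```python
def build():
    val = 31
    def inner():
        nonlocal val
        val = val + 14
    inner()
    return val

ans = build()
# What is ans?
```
45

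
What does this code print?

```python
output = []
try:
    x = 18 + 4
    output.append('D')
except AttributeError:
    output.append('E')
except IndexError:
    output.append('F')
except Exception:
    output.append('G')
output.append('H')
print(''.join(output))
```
DH

No exception, try block completes normally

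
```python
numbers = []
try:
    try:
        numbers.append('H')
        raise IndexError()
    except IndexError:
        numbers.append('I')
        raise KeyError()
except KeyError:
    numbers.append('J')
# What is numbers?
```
['H', 'I', 'J']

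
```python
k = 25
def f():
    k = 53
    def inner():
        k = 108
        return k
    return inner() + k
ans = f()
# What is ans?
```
161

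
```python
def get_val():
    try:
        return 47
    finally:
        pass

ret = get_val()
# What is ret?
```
47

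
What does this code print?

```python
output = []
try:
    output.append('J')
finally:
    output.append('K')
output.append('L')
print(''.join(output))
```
JKL

try/finally without except, no exception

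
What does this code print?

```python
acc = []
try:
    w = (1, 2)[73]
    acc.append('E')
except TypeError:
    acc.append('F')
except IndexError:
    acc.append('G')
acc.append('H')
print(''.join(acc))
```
GH

IndexError is caught by its specific handler, not TypeError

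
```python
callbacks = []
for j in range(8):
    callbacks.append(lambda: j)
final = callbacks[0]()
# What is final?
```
7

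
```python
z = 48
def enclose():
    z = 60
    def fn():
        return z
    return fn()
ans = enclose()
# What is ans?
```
60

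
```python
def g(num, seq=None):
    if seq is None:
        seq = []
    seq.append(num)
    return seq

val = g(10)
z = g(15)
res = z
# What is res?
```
[15]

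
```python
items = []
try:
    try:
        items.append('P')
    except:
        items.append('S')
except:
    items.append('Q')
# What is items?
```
['P']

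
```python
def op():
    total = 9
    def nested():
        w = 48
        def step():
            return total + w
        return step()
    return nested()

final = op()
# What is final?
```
57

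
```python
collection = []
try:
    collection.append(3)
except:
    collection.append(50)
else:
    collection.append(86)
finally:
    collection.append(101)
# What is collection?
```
[3, 86, 101]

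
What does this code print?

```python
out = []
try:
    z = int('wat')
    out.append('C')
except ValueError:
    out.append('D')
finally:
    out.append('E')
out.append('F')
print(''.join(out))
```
DEF

finally always runs, even after exception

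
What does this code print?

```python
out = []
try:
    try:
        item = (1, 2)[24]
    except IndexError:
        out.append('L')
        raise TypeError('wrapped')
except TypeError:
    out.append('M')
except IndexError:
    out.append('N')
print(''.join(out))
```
LM

New TypeError raised, caught by outer TypeError handler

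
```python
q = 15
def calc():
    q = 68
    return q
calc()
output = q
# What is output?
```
15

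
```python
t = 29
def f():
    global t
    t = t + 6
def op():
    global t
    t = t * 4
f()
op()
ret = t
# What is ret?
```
140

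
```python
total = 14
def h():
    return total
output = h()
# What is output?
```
14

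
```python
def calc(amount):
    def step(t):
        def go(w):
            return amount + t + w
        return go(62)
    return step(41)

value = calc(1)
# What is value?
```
104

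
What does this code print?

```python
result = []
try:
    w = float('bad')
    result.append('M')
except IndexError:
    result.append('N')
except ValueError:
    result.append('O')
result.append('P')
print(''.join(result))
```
OP

ValueError is caught by its specific handler, not IndexError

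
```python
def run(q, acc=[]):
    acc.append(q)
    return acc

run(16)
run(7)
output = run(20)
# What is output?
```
[16, 7, 20]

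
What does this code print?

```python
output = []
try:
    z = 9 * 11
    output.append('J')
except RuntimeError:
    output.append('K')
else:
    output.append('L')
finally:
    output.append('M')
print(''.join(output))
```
JLM

else runs before finally when no exception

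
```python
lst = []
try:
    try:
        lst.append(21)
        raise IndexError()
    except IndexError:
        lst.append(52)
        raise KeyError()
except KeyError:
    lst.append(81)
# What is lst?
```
[21, 52, 81]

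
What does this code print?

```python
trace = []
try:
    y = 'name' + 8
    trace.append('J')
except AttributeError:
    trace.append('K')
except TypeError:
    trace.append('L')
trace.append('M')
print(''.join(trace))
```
LM

TypeError is caught by its specific handler, not AttributeError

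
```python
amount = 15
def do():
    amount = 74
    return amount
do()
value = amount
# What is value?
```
15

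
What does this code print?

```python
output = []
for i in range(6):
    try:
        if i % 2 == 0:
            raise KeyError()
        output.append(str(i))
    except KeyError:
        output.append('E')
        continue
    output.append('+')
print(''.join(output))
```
E1+E3+E5+

continue in except skips rest of loop body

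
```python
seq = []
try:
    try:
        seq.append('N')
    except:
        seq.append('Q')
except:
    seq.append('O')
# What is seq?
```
['N']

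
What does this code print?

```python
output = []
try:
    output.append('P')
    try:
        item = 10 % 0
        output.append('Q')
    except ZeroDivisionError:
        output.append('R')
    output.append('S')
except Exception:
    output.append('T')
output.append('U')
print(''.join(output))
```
PRSU

Inner exception caught by inner handler, outer continues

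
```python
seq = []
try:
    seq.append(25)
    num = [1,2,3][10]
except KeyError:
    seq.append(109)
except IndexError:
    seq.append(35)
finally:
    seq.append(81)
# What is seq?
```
[25, 35, 81]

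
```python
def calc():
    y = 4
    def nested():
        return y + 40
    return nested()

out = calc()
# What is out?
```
44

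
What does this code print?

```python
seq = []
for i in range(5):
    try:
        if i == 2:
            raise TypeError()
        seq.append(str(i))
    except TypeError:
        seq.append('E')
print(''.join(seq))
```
01E34

Exception on i=2 caught, loop continues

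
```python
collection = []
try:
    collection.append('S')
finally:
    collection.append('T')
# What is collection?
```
['S', 'T']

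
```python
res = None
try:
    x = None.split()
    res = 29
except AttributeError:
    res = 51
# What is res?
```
51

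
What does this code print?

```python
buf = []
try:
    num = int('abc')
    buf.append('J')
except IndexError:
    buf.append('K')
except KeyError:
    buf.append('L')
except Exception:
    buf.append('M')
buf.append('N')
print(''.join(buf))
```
MN

ValueError not specifically caught, falls to Exception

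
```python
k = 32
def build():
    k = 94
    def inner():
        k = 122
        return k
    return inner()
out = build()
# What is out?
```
122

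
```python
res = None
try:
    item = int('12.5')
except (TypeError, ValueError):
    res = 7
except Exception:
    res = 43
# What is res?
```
7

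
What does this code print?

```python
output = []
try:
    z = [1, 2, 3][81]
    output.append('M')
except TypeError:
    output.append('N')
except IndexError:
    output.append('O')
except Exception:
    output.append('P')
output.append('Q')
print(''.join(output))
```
OQ

IndexError matches before generic Exception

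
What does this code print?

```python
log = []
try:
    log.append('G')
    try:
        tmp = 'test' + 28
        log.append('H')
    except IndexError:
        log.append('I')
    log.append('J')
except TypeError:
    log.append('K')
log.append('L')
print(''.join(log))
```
GKL

Inner handler doesn't match, propagates to outer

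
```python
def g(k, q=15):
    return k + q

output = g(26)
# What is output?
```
41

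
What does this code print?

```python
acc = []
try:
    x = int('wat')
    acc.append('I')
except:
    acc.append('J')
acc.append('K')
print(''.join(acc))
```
JK

Exception raised in try, caught by bare except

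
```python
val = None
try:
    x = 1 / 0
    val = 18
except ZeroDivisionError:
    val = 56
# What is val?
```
56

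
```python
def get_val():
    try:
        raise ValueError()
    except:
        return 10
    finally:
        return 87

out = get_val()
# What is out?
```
87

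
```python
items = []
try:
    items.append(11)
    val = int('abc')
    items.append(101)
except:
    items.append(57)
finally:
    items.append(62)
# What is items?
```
[11, 57, 62]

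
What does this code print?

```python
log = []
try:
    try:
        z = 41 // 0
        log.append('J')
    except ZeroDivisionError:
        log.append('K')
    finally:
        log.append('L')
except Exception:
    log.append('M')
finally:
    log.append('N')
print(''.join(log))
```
KLN

Both finally blocks run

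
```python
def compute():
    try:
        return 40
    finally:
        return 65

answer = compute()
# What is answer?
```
65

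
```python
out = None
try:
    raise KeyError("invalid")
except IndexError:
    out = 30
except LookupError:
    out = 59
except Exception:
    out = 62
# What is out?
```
59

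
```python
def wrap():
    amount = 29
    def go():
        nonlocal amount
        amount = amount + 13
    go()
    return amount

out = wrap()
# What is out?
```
42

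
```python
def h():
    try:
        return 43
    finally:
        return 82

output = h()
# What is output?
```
82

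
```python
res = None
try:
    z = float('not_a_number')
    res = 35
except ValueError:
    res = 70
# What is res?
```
70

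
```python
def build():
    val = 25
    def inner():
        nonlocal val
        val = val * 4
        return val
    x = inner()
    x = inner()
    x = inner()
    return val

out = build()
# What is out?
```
1600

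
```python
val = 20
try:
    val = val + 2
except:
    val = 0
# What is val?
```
22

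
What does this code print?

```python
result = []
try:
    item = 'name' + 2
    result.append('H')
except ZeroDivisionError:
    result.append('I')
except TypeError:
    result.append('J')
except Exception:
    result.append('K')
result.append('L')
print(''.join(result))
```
JL

TypeError matches before generic Exception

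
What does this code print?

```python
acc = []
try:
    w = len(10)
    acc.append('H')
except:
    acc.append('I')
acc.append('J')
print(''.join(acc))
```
IJ

Exception raised in try, caught by bare except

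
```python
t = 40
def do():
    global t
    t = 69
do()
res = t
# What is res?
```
69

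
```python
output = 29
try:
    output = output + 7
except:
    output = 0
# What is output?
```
36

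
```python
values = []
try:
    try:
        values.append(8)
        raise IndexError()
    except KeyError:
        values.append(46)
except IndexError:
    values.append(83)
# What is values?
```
[8, 83]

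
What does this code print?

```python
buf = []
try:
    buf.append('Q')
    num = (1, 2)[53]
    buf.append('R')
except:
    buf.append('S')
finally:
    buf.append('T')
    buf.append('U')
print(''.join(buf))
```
QSTU

Code before exception runs, then except, then all of finally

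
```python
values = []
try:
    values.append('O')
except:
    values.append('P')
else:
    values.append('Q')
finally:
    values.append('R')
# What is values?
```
['O', 'Q', 'R']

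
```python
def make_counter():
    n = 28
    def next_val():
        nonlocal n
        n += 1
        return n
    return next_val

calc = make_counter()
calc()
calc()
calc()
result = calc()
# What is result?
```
32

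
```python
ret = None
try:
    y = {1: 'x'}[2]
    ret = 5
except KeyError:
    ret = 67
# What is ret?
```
67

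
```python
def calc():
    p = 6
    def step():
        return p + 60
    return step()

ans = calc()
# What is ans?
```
66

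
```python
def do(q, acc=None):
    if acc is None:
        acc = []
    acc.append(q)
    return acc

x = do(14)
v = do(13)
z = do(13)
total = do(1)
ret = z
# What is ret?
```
[13]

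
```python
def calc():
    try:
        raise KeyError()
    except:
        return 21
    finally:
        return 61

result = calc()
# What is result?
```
61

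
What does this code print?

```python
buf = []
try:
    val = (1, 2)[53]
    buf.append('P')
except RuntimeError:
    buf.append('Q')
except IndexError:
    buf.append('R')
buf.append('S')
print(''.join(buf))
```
RS

IndexError is caught by its specific handler, not RuntimeError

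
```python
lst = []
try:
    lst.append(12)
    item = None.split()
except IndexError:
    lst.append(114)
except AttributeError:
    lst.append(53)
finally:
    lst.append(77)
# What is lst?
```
[12, 53, 77]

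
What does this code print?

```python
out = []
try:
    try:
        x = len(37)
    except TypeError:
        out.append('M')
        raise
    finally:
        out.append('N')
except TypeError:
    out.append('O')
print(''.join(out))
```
MNO

finally runs before re-raised exception propagates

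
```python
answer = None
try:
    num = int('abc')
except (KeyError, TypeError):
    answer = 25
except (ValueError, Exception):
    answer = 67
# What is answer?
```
67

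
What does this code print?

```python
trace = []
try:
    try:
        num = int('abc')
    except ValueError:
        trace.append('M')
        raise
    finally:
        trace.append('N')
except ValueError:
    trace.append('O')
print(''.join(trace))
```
MNO

finally runs before re-raised exception propagates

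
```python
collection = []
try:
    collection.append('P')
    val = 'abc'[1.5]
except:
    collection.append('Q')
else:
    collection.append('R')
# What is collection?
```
['P', 'Q']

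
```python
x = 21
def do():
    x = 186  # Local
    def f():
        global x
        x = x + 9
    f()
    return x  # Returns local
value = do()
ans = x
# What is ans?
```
30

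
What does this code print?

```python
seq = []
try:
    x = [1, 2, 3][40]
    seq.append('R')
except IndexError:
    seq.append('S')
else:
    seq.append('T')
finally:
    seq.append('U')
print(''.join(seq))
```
SU

Exception: except runs, else skipped, finally runs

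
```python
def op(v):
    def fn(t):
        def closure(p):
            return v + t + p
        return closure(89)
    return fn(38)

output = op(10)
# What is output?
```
137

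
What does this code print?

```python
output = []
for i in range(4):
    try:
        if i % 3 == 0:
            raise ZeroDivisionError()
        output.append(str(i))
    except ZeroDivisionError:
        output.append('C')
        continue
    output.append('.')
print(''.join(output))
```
C1.2.C

continue in except skips rest of loop body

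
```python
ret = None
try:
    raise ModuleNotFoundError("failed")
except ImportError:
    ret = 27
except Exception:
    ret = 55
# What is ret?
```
27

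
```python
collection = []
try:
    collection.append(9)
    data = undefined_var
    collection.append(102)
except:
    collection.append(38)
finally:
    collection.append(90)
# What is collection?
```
[9, 38, 90]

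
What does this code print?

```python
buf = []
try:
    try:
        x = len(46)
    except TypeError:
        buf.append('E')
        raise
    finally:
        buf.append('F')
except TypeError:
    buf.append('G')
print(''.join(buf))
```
EFG

finally runs before re-raised exception propagates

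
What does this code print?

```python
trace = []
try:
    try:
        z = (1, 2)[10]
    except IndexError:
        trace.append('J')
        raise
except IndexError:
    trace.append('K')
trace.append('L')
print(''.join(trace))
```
JKL

raise without argument re-raises current exception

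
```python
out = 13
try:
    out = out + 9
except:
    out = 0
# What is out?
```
22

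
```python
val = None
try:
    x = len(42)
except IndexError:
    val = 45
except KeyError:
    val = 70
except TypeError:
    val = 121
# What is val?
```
121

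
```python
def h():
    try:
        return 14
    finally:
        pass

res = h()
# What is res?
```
14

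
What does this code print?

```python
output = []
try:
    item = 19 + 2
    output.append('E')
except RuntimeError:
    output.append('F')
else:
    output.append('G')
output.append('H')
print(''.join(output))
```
EGH

else block runs when no exception occurs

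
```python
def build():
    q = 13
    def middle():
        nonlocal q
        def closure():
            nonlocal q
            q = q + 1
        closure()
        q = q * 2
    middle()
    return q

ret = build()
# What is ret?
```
28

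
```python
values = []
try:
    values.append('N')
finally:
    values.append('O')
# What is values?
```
['N', 'O']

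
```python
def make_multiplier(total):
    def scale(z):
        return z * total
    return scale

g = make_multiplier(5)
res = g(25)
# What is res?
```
125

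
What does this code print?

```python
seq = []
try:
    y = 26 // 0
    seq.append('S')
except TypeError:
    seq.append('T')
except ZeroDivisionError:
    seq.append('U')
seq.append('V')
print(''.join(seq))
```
UV

ZeroDivisionError is caught by its specific handler, not TypeError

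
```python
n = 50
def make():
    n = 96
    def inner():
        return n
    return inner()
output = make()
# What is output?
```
96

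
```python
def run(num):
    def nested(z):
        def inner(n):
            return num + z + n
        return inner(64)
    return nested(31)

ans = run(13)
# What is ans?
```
108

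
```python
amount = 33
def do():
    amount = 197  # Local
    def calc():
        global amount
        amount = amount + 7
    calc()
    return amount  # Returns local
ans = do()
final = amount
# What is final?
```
40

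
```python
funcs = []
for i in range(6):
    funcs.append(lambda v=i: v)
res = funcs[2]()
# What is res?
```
2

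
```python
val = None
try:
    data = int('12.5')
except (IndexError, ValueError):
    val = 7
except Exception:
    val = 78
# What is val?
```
7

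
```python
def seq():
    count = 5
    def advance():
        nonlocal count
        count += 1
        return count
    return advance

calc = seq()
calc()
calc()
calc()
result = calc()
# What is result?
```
9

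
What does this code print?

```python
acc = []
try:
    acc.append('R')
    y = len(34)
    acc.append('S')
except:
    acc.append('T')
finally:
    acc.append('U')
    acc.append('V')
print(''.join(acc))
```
RTUV

Code before exception runs, then except, then all of finally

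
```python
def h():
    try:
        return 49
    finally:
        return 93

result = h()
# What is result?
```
93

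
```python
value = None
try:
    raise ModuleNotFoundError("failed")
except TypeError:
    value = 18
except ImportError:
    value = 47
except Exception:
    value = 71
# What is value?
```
47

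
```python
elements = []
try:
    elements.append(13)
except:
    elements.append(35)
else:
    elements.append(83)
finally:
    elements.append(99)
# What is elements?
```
[13, 83, 99]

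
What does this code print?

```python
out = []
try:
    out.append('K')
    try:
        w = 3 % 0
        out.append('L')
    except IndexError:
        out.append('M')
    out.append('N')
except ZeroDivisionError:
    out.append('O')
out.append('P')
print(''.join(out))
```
KOP

Inner handler doesn't match, propagates to outer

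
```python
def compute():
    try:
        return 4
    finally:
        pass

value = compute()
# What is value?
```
4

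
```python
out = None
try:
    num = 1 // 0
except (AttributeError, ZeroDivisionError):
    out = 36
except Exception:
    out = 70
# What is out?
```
36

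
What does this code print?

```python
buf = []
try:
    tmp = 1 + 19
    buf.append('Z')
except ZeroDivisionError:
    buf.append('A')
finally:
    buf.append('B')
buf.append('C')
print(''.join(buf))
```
ZBC

finally runs after normal execution too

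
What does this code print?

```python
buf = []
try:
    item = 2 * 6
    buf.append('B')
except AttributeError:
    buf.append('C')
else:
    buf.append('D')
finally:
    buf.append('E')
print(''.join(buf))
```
BDE

else runs before finally when no exception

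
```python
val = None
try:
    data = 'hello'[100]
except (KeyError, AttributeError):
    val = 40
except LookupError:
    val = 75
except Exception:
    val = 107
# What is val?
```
75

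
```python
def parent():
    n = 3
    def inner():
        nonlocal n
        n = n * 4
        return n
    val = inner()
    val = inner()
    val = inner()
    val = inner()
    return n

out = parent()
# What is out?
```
768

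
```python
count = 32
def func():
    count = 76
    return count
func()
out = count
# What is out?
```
32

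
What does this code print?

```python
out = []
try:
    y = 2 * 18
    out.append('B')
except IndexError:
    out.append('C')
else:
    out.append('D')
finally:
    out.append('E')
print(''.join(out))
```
BDE

else runs before finally when no exception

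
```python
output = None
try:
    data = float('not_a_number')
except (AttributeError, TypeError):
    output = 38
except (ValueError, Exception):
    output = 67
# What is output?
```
67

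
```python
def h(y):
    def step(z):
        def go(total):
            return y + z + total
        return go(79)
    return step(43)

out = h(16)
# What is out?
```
138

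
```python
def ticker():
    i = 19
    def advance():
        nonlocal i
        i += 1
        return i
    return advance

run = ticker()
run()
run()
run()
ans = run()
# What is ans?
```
23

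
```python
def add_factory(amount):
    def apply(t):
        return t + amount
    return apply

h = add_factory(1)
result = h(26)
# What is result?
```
27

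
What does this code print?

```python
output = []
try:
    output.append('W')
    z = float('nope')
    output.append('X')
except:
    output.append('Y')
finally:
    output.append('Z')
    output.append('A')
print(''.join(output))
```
WYZA

Code before exception runs, then except, then all of finally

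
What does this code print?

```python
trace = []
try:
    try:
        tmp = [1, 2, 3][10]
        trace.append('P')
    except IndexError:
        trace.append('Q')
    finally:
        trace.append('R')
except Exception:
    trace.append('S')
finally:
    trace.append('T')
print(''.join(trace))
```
QRT

Both finally blocks run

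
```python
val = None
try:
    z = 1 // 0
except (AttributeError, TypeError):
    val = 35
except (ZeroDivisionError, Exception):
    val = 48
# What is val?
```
48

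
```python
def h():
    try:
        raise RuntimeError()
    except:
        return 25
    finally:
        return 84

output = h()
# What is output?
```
84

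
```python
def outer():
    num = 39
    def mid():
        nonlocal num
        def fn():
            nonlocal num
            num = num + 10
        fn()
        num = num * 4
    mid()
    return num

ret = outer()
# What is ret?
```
196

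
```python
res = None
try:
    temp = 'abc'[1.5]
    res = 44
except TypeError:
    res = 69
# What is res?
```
69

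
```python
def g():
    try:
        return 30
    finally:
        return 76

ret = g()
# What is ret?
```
76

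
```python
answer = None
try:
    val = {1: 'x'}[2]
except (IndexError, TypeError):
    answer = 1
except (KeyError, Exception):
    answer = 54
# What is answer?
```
54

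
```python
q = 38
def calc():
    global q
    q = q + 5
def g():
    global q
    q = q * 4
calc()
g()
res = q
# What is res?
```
172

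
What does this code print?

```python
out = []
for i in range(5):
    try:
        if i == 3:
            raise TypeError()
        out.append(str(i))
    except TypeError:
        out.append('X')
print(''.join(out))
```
012X4

Exception on i=3 caught, loop continues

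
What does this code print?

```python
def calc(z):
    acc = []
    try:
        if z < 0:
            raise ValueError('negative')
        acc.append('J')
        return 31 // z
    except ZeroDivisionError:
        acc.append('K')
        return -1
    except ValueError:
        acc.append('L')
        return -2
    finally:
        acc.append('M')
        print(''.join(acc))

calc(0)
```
JKM

z=0 causes ZeroDivisionError, caught, finally prints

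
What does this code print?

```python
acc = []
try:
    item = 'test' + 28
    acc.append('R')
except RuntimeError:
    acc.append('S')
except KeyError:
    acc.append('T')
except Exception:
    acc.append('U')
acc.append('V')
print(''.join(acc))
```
UV

TypeError not specifically caught, falls to Exception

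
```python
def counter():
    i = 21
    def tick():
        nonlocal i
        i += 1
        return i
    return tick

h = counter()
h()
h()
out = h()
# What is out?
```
24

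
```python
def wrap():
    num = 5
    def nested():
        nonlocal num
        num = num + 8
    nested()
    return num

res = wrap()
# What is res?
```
13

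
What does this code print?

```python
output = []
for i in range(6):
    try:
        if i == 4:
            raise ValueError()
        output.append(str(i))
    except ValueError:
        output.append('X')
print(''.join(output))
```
0123X5

Exception on i=4 caught, loop continues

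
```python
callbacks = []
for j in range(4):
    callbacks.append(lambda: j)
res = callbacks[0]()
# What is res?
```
3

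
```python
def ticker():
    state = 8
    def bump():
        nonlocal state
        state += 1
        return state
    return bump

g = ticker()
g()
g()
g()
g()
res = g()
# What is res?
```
13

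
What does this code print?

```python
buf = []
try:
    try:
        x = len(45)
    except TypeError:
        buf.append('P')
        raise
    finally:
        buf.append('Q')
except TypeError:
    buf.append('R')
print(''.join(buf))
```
PQR

finally runs before re-raised exception propagates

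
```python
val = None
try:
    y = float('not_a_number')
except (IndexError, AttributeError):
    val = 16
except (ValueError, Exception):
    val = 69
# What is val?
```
69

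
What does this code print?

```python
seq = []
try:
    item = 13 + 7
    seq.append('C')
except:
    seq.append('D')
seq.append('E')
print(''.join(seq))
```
CE

No exception, try block completes normally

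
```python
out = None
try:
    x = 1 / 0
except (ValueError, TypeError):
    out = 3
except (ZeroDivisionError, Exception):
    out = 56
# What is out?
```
56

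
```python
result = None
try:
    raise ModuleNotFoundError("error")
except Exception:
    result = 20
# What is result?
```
20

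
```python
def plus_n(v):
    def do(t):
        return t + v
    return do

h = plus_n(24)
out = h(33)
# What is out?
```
57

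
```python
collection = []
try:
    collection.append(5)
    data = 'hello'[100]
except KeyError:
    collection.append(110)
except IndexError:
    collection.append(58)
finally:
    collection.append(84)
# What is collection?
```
[5, 58, 84]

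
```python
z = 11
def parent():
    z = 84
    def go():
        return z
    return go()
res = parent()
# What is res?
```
84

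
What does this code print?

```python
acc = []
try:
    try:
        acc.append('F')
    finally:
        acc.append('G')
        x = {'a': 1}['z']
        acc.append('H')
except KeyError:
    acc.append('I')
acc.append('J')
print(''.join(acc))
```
FGIJ

Exception in inner finally caught by outer except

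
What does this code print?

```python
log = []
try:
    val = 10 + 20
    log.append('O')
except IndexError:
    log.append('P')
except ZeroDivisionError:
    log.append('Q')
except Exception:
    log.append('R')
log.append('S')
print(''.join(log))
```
OS

No exception, try block completes normally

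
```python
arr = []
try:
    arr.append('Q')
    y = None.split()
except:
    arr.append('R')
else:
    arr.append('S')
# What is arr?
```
['Q', 'R']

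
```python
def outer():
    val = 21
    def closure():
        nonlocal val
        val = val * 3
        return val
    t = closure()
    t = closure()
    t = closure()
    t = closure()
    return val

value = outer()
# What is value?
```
1701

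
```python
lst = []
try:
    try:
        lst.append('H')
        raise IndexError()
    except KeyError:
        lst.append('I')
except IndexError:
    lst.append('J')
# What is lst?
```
['H', 'J']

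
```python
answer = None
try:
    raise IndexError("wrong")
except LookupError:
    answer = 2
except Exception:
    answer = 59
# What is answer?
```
2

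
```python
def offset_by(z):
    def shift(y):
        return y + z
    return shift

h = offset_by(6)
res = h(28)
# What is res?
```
34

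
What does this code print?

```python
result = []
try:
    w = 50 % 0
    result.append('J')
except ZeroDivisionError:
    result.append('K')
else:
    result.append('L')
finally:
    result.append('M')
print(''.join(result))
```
KM

Exception: except runs, else skipped, finally runs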